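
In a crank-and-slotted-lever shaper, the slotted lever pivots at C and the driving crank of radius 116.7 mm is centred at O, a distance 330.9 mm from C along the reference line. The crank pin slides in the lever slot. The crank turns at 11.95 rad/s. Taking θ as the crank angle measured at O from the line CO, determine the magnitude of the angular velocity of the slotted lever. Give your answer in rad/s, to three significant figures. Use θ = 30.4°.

2.96

ω = 11.95 rad/s
Crank pin A relative to C: A = (d + r cosθ, r sinθ); lever angle φ = atan2(r sinθ, d + r cosθ).
Differentiating tanφ: φ̇ = rω(d cosθ + r)/(d² + r² + 2dr cosθ).
d² + r² + 2dr cosθ = |CA|² = 0.189727 m²;  d cosθ + r = +0.40211 m.
|ω_lever| = |0.1167·11.95·+0.40211| / 0.189727 = 2.9556 rad/s.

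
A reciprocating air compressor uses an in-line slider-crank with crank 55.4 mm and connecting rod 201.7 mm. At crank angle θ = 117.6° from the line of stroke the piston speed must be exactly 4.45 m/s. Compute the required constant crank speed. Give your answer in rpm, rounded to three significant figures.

996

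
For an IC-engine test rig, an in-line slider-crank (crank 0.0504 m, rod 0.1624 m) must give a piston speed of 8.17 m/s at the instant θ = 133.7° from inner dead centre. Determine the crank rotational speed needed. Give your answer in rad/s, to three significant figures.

For an in-line slider-crank, |v_piston| = rω|sinθ|·[1 + r cosθ/√(L² − r² sin²θ)].
With r = 0.0504 m, L = 0.1624 m, θ = 133.7°: the bracketed kinematic factor |dx/dθ| = 0.028421 m.
ω = v/|dx/dθ| = 8.17/0.028421 = 287.47 rad/s.

287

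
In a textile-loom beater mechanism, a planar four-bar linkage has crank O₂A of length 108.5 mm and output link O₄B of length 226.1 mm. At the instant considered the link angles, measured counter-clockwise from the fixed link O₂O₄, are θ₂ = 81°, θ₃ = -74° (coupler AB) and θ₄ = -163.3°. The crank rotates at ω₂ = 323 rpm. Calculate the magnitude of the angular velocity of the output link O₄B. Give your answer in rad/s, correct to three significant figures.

6.86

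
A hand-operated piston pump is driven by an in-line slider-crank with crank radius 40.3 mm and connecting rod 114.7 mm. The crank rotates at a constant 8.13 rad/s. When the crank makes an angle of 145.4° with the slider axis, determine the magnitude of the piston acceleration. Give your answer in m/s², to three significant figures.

1.83

ω = 8.13 rad/s
x(θ) = r cosθ + √(L² − r² sin²θ); with ω constant, a = ω²·d²x/dθ².
d²x/dθ² = −r cosθ − r²(cos2θ)/√u − r⁴ sin²2θ/(4u^{3/2}),  u = L² − r² sin²θ = 0.0126324 m².
Substituting r = 0.0403 m, L = 0.1147 m, θ = 145.4°: d²x/dθ² = +0.027635 m.
a = ω²·d²x/dθ² = (8.13)²·(+0.027635) = +1.8266 m/s²;  |a| = 1.8266 m/s².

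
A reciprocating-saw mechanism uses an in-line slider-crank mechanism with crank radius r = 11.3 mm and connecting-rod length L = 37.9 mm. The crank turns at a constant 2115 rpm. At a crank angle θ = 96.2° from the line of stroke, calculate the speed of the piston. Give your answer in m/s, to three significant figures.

2.40

ω = 2π·2115/60 = 221.5 rad/s
For an in-line slider-crank, x = r cosθ + √(L² − r² sin²θ), so v = −rω sinθ·[1 + r cosθ/√(L² − r² sin²θ)].
With r = 0.0113 m, L = 0.0379 m, θ = 96.2°: √(L² − r² sin²θ) = 0.036197 m.
v = −0.0113·221.5·0.99415·[1 + 0.0113·-0.10800/0.036197] = -2.4042 m/s.
|v| = 2.4042 m/s.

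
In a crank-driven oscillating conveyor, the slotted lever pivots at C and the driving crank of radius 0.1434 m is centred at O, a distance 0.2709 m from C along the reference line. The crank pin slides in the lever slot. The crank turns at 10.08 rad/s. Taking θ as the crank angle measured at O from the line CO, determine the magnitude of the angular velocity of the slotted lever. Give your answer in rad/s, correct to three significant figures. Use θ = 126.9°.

ω = 10.08 rad/s
Crank pin A relative to C: A = (d + r cosθ, r sinθ); lever angle φ = atan2(r sinθ, d + r cosθ).
Differentiating tanφ: φ̇ = rω(d cosθ + r)/(d² + r² + 2dr cosθ).
d² + r² + 2dr cosθ = |CA|² = 0.0473012 m²;  d cosθ + r = -0.019254 m.
|ω_lever| = |0.1434·10.08·-0.019254| / 0.0473012 = 0.58838 rad/s.

0.588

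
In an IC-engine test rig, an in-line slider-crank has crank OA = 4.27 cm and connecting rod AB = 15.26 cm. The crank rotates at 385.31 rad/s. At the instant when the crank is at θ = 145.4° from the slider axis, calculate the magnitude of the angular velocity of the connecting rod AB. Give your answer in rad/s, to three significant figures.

89.9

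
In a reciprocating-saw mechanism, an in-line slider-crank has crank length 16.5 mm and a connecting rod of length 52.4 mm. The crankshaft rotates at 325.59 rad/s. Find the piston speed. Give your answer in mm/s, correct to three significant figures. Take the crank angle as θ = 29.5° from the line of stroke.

ω = 325.6 rad/s
For an in-line slider-crank, x = r cosθ + √(L² − r² sin²θ), so v = −rω sinθ·[1 + r cosθ/√(L² − r² sin²θ)].
With r = 0.0165 m, L = 0.0524 m, θ = 29.5°: √(L² − r² sin²θ) = 0.051766 m.
v = −0.0165·325.6·0.49242·[1 + 0.0165·0.87036/0.051766] = -3.3793 m/s.
|v| = 3.3793 m/s = 3379.3 mm/s.

3380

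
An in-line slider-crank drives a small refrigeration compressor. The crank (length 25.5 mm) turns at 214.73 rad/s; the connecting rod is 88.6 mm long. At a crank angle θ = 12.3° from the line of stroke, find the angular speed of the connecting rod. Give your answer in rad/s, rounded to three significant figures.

ω = 214.7 rad/s
The rod makes angle φ with the slider axis where L sinφ = r sinθ; differentiating, L cosφ·φ̇ = r ω cosθ.
L cosφ = √(L² − r² sin²θ) = 0.088433 m.
|ω_rod| = r ω |cosθ| / √(L² − r² sin²θ) = 0.0255·214.7·0.97705/0.088433 = 60.497 rad/s.

60.5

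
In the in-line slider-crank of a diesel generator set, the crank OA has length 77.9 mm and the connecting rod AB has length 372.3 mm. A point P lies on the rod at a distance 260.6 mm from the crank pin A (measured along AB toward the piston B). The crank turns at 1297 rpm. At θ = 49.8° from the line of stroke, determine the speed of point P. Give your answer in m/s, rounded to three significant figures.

ω = 135.8 rad/s.  Crank-pin speed |V_A| = rω = 10.58 m/s, perpendicular to OA.
Rod angle: sinφ = −(r/L) sinθ ⇒ φ = -9.196°; ω_rod = −rω cosθ/√(L²−r²sin²θ) = -18.582 rad/s.
V_P = V_A + ω_rod × AP, with AP = 0.2606 m along the rod.
Components: V_Px = −rω sinθ − a·ω_rod·sinφ = -8.8553 m/s;  V_Py = rω cosθ + a·ω_rod·cosφ = +2.049 m/s.
|V_P| = √(V_Px² + V_Py²) = 9.0892 m/s.

9.09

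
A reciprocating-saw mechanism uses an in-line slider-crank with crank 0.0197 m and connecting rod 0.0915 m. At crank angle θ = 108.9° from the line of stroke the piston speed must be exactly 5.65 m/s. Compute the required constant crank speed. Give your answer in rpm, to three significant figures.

3120

For an in-line slider-crank, |v_piston| = rω|sinθ|·[1 + r cosθ/√(L² − r² sin²θ)].
With r = 0.0197 m, L = 0.0915 m, θ = 108.9°: the bracketed kinematic factor |dx/dθ| = 0.01731 m.
ω = v/|dx/dθ| = 5.65/0.01731 = 326.4 rad/s.
N = 60ω/(2π) = 3116.9 rpm.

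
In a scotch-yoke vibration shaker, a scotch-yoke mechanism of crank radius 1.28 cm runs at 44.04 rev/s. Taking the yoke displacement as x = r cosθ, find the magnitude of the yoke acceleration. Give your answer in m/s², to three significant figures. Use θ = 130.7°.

ω = 276.7 rad/s (from 44.04 rev/s).
x = r cosθ ⇒ ẍ = −rω² cosθ (ω constant).
|a| = rω²|cosθ| = 0.0128·(276.7)²·|cos 130.7°| = 639.11 m/s².

639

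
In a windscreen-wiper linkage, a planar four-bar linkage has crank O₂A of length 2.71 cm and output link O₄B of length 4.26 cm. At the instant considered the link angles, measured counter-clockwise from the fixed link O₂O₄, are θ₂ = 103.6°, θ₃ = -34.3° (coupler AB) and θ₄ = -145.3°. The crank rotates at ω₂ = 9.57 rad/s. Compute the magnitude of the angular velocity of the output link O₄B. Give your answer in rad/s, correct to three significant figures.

ω₂ = 9.57 rad/s
Differentiating the loop-closure r₂e^{iθ₂}+r₃e^{iθ₃}=r₁+r₄e^{iθ₄} gives r₂ω₂e^{iθ₂}+r₃ω₃e^{iθ₃}=r₄ω₄e^{iθ₄}.
Eliminating the other unknown: ω₄ = r₂ω₂ sin(θ₂−θ₃) / [r₄ sin(θ₄−θ₃)].
Numerator sine = +0.67043; denominator sine = -0.93358.
Result = 0.0271·9.57·(+0.67043) / (0.0426·(-0.93358)) = -4.3719 rad/s; magnitude 4.3719 rad/s.

4.37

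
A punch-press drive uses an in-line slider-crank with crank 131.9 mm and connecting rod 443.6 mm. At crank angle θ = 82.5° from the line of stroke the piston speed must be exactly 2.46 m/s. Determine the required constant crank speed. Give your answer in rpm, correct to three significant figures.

173

For an in-line slider-crank, |v_piston| = rω|sinθ|·[1 + r cosθ/√(L² − r² sin²θ)].
With r = 0.1319 m, L = 0.4436 m, θ = 82.5°: the bracketed kinematic factor |dx/dθ| = 0.13608 m.
ω = v/|dx/dθ| = 2.46/0.13608 = 18.077 rad/s.
N = 60ω/(2π) = 172.62 rpm.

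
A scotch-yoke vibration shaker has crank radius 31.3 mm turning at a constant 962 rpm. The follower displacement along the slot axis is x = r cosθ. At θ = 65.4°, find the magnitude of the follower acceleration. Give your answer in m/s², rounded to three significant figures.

132

ω = 100.7 rad/s (from 962 rpm).
x = r cosθ ⇒ ẍ = −rω² cosθ (ω constant).
|a| = rω²|cosθ| = 0.0313·(100.7)²·|cos 65.4°| = 132.23 m/s².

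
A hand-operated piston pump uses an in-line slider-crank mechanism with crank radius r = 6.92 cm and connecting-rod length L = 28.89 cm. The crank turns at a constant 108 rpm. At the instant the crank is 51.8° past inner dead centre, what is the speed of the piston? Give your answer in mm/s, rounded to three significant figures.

ω = 2π·108/60 = 11.31 rad/s
For an in-line slider-crank, x = r cosθ + √(L² − r² sin²θ), so v = −rω sinθ·[1 + r cosθ/√(L² − r² sin²θ)].
With r = 0.0692 m, L = 0.2889 m, θ = 51.8°: √(L² − r² sin²θ) = 0.28374 m.
v = −0.0692·11.31·0.78586·[1 + 0.0692·0.61841/0.28374] = -0.7078 m/s.
|v| = 0.7078 m/s = 707.8 mm/s.

708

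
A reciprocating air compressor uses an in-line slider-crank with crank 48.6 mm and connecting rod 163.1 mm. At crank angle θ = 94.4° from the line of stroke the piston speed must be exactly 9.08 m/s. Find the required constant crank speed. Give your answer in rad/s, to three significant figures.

192

For an in-line slider-crank, |v_piston| = rω|sinθ|·[1 + r cosθ/√(L² − r² sin²θ)].
With r = 0.0486 m, L = 0.1631 m, θ = 94.4°: the bracketed kinematic factor |dx/dθ| = 0.047297 m.
ω = v/|dx/dθ| = 9.08/0.047297 = 191.98 rad/s.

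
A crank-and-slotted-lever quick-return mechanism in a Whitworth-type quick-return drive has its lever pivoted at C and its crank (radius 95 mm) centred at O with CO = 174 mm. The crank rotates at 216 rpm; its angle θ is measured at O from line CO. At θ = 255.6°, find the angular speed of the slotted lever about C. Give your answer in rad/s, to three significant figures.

ω = 22.62 rad/s (from 216 rpm).
Crank pin A relative to C: A = (d + r cosθ, r sinθ); lever angle φ = atan2(r sinθ, d + r cosθ).
Differentiating tanφ: φ̇ = rω(d cosθ + r)/(d² + r² + 2dr cosθ).
d² + r² + 2dr cosθ = |CA|² = 0.0310793 m²;  d cosθ + r = +0.051728 m.
|ω_lever| = |0.095·22.62·+0.051728| / 0.0310793 = 3.5765 rad/s.

3.58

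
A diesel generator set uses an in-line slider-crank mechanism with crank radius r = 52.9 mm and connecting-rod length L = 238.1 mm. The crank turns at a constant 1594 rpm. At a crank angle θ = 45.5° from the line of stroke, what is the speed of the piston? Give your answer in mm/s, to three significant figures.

7290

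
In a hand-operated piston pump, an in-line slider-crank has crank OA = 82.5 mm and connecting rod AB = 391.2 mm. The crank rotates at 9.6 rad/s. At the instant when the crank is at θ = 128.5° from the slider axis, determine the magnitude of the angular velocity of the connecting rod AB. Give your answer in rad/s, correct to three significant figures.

1.28

ω = 9.6 rad/s
The rod makes angle φ with the slider axis where L sinφ = r sinθ; differentiating, L cosφ·φ̇ = r ω cosθ.
L cosφ = √(L² − r² sin²θ) = 0.38584 m.
|ω_rod| = r ω |cosθ| / √(L² − r² sin²θ) = 0.0825·9.6·0.62251/0.38584 = 1.2778 rad/s.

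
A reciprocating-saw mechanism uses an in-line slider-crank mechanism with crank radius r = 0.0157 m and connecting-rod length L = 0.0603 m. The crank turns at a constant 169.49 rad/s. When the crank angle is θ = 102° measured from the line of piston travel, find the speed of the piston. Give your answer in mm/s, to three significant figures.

ω = 169.5 rad/s
For an in-line slider-crank, x = r cosθ + √(L² − r² sin²θ), so v = −rω sinθ·[1 + r cosθ/√(L² − r² sin²θ)].
With r = 0.0157 m, L = 0.0603 m, θ = 102°: √(L² − r² sin²θ) = 0.058312 m.
v = −0.0157·169.5·0.97815·[1 + 0.0157·-0.20791/0.058312] = -2.4571 m/s.
|v| = 2.4571 m/s = 2457.1 mm/s.

2460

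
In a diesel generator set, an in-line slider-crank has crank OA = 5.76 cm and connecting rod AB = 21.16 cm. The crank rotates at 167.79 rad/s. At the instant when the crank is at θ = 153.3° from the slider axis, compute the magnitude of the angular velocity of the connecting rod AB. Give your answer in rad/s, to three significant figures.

ω = 167.8 rad/s
The rod makes angle φ with the slider axis where L sinφ = r sinθ; differentiating, L cosφ·φ̇ = r ω cosθ.
L cosφ = √(L² − r² sin²θ) = 0.21001 m.
|ω_rod| = r ω |cosθ| / √(L² − r² sin²θ) = 0.0576·167.8·0.89337/0.21001 = 41.113 rad/s.

41.1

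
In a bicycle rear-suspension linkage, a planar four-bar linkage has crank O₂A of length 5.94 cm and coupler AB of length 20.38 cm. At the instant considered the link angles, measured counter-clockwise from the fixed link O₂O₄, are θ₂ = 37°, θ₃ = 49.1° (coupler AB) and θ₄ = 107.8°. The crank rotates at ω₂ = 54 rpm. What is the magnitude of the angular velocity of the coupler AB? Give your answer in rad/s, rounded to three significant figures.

1.82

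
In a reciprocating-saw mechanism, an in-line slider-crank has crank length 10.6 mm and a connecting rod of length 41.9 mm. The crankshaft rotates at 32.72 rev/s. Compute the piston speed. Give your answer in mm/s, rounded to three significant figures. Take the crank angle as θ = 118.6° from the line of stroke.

1680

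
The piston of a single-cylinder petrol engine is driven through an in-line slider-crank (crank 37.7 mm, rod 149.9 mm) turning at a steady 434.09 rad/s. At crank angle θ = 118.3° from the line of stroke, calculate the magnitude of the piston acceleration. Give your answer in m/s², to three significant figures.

ω = 434.1 rad/s
x(θ) = r cosθ + √(L² − r² sin²θ); with ω constant, a = ω²·d²x/dθ².
d²x/dθ² = −r cosθ − r²(cos2θ)/√u − r⁴ sin²2θ/(4u^{3/2}),  u = L² − r² sin²θ = 0.0213682 m².
Substituting r = 0.0377 m, L = 0.1499 m, θ = 118.3°: d²x/dθ² = +0.023113 m.
a = ω²·d²x/dθ² = (434.1)²·(+0.023113) = +4355.2 m/s²;  |a| = 4355.2 m/s².

4360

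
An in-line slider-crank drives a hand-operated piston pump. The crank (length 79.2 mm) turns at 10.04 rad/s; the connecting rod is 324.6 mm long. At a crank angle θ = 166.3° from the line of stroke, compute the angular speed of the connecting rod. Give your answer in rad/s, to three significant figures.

ω = 10.04 rad/s
The rod makes angle φ with the slider axis where L sinφ = r sinθ; differentiating, L cosφ·φ̇ = r ω cosθ.
L cosφ = √(L² − r² sin²θ) = 0.32406 m.
|ω_rod| = r ω |cosθ| / √(L² − r² sin²θ) = 0.0792·10.04·0.97155/0.32406 = 2.384 rad/s.

2.38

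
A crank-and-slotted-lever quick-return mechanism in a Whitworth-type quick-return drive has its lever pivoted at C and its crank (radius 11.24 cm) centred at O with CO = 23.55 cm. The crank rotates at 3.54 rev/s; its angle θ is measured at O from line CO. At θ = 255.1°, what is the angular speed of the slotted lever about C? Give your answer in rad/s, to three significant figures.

ω = 22.24 rad/s (from 3.54 rev/s).
Crank pin A relative to C: A = (d + r cosθ, r sinθ); lever angle φ = atan2(r sinθ, d + r cosθ).
Differentiating tanφ: φ̇ = rω(d cosθ + r)/(d² + r² + 2dr cosθ).
d² + r² + 2dr cosθ = |CA|² = 0.0544813 m²;  d cosθ + r = +0.051845 m.
|ω_lever| = |0.1124·22.24·+0.051845| / 0.0544813 = 2.3791 rad/s.

2.38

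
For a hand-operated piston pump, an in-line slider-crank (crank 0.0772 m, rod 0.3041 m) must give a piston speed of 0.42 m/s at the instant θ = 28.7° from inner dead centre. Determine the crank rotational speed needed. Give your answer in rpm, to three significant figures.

88.4

For an in-line slider-crank, |v_piston| = rω|sinθ|·[1 + r cosθ/√(L² − r² sin²θ)].
With r = 0.0772 m, L = 0.3041 m, θ = 28.7°: the bracketed kinematic factor |dx/dθ| = 0.045391 m.
ω = v/|dx/dθ| = 0.42/0.045391 = 9.253 rad/s.
N = 60ω/(2π) = 88.36 rpm.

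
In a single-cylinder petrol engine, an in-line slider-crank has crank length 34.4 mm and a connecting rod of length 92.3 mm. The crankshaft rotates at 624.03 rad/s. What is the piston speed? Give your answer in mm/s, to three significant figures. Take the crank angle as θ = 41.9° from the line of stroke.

18400

ω = 624 rad/s
For an in-line slider-crank, x = r cosθ + √(L² − r² sin²θ), so v = −rω sinθ·[1 + r cosθ/√(L² − r² sin²θ)].
With r = 0.0344 m, L = 0.0923 m, θ = 41.9°: √(L² − r² sin²θ) = 0.089395 m.
v = −0.0344·624·0.66783·[1 + 0.0344·0.74431/0.089395] = -18.442 m/s.
|v| = 18.442 m/s = 18442 mm/s.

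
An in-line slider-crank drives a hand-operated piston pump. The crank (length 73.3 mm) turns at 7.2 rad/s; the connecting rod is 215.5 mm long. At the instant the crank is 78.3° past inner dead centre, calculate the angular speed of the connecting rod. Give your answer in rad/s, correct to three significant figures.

ω = 7.2 rad/s
The rod makes angle φ with the slider axis where L sinφ = r sinθ; differentiating, L cosφ·φ̇ = r ω cosθ.
L cosφ = √(L² − r² sin²θ) = 0.2032 m.
|ω_rod| = r ω |cosθ| / √(L² − r² sin²θ) = 0.0733·7.2·0.20279/0.2032 = 0.5267 rad/s.

0.527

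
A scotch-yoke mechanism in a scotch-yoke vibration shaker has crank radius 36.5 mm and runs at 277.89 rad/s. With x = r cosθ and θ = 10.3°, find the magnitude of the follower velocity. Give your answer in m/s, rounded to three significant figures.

ω = 277.9 rad/s
x = r cosθ ⇒ ẋ = −rω sinθ.
|v| = rω|sinθ| = 0.0365·277.9·|sin 10.3°| = 1.8136 m/s.

1.81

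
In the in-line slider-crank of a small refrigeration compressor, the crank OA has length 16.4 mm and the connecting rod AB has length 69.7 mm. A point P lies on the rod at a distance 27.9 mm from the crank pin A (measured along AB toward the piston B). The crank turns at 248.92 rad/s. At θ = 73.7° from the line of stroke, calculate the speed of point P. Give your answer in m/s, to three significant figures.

4.08

ω = 248.9 rad/s.  Crank-pin speed |V_A| = rω = 4.0823 m/s, perpendicular to OA.
Rod angle: sinφ = −(r/L) sinθ ⇒ φ = -13.052°; ω_rod = −rω cosθ/√(L²−r²sin²θ) = -16.874 rad/s.
V_P = V_A + ω_rod × AP, with AP = 0.0279 m along the rod.
Components: V_Px = −rω sinθ − a·ω_rod·sinφ = -4.0245 m/s;  V_Py = rω cosθ + a·ω_rod·cosφ = +0.68713 m/s.
|V_P| = √(V_Px² + V_Py²) = 4.0828 m/s.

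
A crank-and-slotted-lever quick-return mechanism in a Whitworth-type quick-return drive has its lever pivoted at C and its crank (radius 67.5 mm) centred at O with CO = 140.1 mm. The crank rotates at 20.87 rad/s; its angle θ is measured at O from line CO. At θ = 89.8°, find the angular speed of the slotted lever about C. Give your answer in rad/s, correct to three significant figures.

3.95

ω = 20.87 rad/s
Crank pin A relative to C: A = (d + r cosθ, r sinθ); lever angle φ = atan2(r sinθ, d + r cosθ).
Differentiating tanφ: φ̇ = rω(d cosθ + r)/(d² + r² + 2dr cosθ).
d² + r² + 2dr cosθ = |CA|² = 0.0242503 m²;  d cosθ + r = +0.067989 m.
|ω_lever| = |0.0675·20.87·+0.067989| / 0.0242503 = 3.9496 rad/s.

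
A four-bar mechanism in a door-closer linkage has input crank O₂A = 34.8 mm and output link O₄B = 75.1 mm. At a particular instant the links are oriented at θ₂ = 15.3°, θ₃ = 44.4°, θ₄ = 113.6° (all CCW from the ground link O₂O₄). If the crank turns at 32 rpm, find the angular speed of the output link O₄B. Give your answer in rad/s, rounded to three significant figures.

0.808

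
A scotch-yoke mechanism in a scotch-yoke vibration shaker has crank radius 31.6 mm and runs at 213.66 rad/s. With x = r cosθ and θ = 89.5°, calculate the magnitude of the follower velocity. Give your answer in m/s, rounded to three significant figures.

6.75

ω = 213.7 rad/s
x = r cosθ ⇒ ẋ = −rω sinθ.
|v| = rω|sinθ| = 0.0316·213.7·|sin 89.5°| = 6.7514 m/s.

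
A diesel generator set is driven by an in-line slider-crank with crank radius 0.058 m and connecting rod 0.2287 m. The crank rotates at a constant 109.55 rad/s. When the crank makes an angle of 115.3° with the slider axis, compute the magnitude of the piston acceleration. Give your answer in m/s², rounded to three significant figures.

ω = 109.5 rad/s
x(θ) = r cosθ + √(L² − r² sin²θ); with ω constant, a = ω²·d²x/dθ².
d²x/dθ² = −r cosθ − r²(cos2θ)/√u − r⁴ sin²2θ/(4u^{3/2}),  u = L² − r² sin²θ = 0.0495541 m².
Substituting r = 0.058 m, L = 0.2287 m, θ = 115.3°: d²x/dθ² = +0.034226 m.
a = ω²·d²x/dθ² = (109.5)²·(+0.034226) = +410.75 m/s²;  |a| = 410.75 m/s².

411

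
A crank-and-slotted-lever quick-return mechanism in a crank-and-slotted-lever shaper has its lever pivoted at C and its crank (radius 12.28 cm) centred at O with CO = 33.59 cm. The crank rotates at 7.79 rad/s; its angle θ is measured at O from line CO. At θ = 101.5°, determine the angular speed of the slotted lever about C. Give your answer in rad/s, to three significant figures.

ω = 7.79 rad/s
Crank pin A relative to C: A = (d + r cosθ, r sinθ); lever angle φ = atan2(r sinθ, d + r cosθ).
Differentiating tanφ: φ̇ = rω(d cosθ + r)/(d² + r² + 2dr cosθ).
d² + r² + 2dr cosθ = |CA|² = 0.111461 m²;  d cosθ + r = +0.055832 m.
|ω_lever| = |0.1228·7.79·+0.055832| / 0.111461 = 0.47918 rad/s.

0.479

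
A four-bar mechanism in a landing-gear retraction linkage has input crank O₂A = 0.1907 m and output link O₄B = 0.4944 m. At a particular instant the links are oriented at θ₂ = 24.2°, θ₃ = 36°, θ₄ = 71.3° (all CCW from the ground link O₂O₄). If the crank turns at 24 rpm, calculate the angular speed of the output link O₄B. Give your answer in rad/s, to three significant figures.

0.343

ω₂ = 2.513 rad/s (from 24 rpm).
Differentiating the loop-closure r₂e^{iθ₂}+r₃e^{iθ₃}=r₁+r₄e^{iθ₄} gives r₂ω₂e^{iθ₂}+r₃ω₃e^{iθ₃}=r₄ω₄e^{iθ₄}.
Eliminating the other unknown: ω₄ = r₂ω₂ sin(θ₂−θ₃) / [r₄ sin(θ₄−θ₃)].
Numerator sine = -0.20450; denominator sine = +0.57786.
Result = 0.1907·2.513·(-0.20450) / (0.4944·(+0.57786)) = -0.34306 rad/s; magnitude 0.34306 rad/s.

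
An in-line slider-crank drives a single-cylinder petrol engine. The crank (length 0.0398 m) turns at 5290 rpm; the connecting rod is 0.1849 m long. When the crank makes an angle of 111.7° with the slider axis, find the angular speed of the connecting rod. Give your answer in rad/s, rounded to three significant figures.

45.0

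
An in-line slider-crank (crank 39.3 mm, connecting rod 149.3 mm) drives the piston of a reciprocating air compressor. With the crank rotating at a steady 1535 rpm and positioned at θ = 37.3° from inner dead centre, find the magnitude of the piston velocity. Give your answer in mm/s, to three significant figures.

ω = 2π·1535/60 = 160.7 rad/s
For an in-line slider-crank, x = r cosθ + √(L² − r² sin²θ), so v = −rω sinθ·[1 + r cosθ/√(L² − r² sin²θ)].
With r = 0.0393 m, L = 0.1493 m, θ = 37.3°: √(L² − r² sin²θ) = 0.14739 m.
v = −0.0393·160.7·0.60599·[1 + 0.0393·0.79547/0.14739] = -4.6402 m/s.
|v| = 4.6402 m/s = 4640.2 mm/s.

4640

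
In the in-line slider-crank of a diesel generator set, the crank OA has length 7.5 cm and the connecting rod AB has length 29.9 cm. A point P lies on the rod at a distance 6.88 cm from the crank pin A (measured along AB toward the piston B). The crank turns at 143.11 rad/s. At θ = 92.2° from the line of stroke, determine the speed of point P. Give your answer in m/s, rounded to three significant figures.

ω = 143.1 rad/s.  Crank-pin speed |V_A| = rω = 10.733 m/s, perpendicular to OA.
Rod angle: sinφ = −(r/L) sinθ ⇒ φ = -14.516°; ω_rod = −rω cosθ/√(L²−r²sin²θ) = +1.4235 rad/s.
V_P = V_A + ω_rod × AP, with AP = 0.0688 m along the rod.
Components: V_Px = −rω sinθ − a·ω_rod·sinφ = -10.701 m/s;  V_Py = rω cosθ + a·ω_rod·cosφ = -0.31722 m/s.
|V_P| = √(V_Px² + V_Py²) = 10.705 m/s.

10.7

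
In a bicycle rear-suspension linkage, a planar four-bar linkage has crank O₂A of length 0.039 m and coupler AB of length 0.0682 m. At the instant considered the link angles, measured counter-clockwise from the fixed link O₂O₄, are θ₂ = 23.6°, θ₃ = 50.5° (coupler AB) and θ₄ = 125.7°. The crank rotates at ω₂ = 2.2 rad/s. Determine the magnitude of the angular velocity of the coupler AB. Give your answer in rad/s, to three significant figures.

ω₂ = 2.2 rad/s
Differentiating the loop-closure r₂e^{iθ₂}+r₃e^{iθ₃}=r₁+r₄e^{iθ₄} gives r₂ω₂e^{iθ₂}+r₃ω₃e^{iθ₃}=r₄ω₄e^{iθ₄}.
Eliminating the other unknown: ω₃ = r₂ω₂ sin(θ₄−θ₂) / [r₃ sin(θ₃−θ₄)].
Numerator sine = +0.97778; denominator sine = -0.96682.
Result = 0.039·2.2·(+0.97778) / (0.0682·(-0.96682)) = -1.2723 rad/s; magnitude 1.2723 rad/s.

1.27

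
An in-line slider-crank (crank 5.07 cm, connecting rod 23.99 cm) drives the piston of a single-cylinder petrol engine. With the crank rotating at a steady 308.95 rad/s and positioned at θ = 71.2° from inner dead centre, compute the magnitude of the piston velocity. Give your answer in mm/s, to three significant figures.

15900

ω = 308.9 rad/s
For an in-line slider-crank, x = r cosθ + √(L² − r² sin²θ), so v = −rω sinθ·[1 + r cosθ/√(L² − r² sin²θ)].
With r = 0.0507 m, L = 0.2399 m, θ = 71.2°: √(L² − r² sin²θ) = 0.23505 m.
v = −0.0507·308.9·0.94665·[1 + 0.0507·0.32227/0.23505] = -15.859 m/s.
|v| = 15.859 m/s = 15859 mm/s.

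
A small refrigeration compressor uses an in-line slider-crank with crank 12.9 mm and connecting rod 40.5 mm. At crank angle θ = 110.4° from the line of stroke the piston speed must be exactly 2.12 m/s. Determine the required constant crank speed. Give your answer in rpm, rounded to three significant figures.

1890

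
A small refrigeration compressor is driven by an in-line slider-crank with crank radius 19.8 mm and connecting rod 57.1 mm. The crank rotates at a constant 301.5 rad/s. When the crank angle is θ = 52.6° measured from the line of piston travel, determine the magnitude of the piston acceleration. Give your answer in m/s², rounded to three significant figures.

ω = 301.5 rad/s
x(θ) = r cosθ + √(L² − r² sin²θ); with ω constant, a = ω²·d²x/dθ².
d²x/dθ² = −r cosθ − r²(cos2θ)/√u − r⁴ sin²2θ/(4u^{3/2}),  u = L² − r² sin²θ = 0.003013 m².
Substituting r = 0.0198 m, L = 0.0571 m, θ = 52.6°: d²x/dθ² = -0.01037 m.
a = ω²·d²x/dθ² = (301.5)²·(-0.01037) = -942.64 m/s²;  |a| = 942.64 m/s².

943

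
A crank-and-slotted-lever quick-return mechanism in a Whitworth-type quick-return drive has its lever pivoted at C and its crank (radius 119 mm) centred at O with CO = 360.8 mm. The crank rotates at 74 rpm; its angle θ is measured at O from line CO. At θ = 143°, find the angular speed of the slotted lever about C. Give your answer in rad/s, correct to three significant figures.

2.06

ω = 7.749 rad/s (from 74 rpm).
Crank pin A relative to C: A = (d + r cosθ, r sinθ); lever angle φ = atan2(r sinθ, d + r cosθ).
Differentiating tanφ: φ̇ = rω(d cosθ + r)/(d² + r² + 2dr cosθ).
d² + r² + 2dr cosθ = |CA|² = 0.0757585 m²;  d cosθ + r = -0.16915 m.
|ω_lever| = |0.119·7.749·-0.16915| / 0.0757585 = 2.0589 rad/s.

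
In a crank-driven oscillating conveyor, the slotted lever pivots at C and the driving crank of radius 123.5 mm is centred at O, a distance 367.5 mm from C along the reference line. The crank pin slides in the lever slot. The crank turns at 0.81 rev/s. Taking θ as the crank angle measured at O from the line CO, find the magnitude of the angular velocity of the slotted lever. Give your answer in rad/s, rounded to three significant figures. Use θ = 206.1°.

ω = 5.089 rad/s (from 0.81 rev/s).
Crank pin A relative to C: A = (d + r cosθ, r sinθ); lever angle φ = atan2(r sinθ, d + r cosθ).
Differentiating tanφ: φ̇ = rω(d cosθ + r)/(d² + r² + 2dr cosθ).
d² + r² + 2dr cosθ = |CA|² = 0.0687923 m²;  d cosθ + r = -0.20653 m.
|ω_lever| = |0.1235·5.089·-0.20653| / 0.0687923 = 1.887 rad/s.

1.89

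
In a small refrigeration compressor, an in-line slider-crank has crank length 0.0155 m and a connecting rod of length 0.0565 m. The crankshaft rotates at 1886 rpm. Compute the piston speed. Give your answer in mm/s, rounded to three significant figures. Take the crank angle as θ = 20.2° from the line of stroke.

ω = 2π·1886/60 = 197.5 rad/s
For an in-line slider-crank, x = r cosθ + √(L² − r² sin²θ), so v = −rω sinθ·[1 + r cosθ/√(L² − r² sin²θ)].
With r = 0.0155 m, L = 0.0565 m, θ = 20.2°: √(L² − r² sin²θ) = 0.056246 m.
v = −0.0155·197.5·0.34530·[1 + 0.0155·0.93849/0.056246] = -1.3304 m/s.
|v| = 1.3304 m/s = 1330.4 mm/s.

1330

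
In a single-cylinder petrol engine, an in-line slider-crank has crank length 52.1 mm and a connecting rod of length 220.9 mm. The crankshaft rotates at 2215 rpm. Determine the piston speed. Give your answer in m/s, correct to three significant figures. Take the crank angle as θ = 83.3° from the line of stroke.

ω = 2π·2215/60 = 232 rad/s
For an in-line slider-crank, x = r cosθ + √(L² − r² sin²θ), so v = −rω sinθ·[1 + r cosθ/√(L² − r² sin²θ)].
With r = 0.0521 m, L = 0.2209 m, θ = 83.3°: √(L² − r² sin²θ) = 0.21475 m.
v = −0.0521·232·0.99317·[1 + 0.0521·0.11667/0.21475] = -12.342 m/s.
|v| = 12.342 m/s.

12.3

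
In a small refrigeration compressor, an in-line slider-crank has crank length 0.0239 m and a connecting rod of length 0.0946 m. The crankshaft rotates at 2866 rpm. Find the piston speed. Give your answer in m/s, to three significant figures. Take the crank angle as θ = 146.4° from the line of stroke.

3.13

ω = 2π·2866/60 = 300.1 rad/s
For an in-line slider-crank, x = r cosθ + √(L² − r² sin²θ), so v = −rω sinθ·[1 + r cosθ/√(L² − r² sin²θ)].
With r = 0.0239 m, L = 0.0946 m, θ = 146.4°: √(L² − r² sin²θ) = 0.093671 m.
v = −0.0239·300.1·0.55339·[1 + 0.0239·-0.83292/0.093671] = -3.1259 m/s.
|v| = 3.1259 m/s.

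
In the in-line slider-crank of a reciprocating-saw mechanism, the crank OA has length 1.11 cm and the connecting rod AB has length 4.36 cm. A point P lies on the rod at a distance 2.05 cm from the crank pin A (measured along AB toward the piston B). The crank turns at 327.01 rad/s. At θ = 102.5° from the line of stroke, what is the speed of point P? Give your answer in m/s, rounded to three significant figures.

ω = 327 rad/s.  Crank-pin speed |V_A| = rω = 3.6298 m/s, perpendicular to OA.
Rod angle: sinφ = −(r/L) sinθ ⇒ φ = -14.392°; ω_rod = −rω cosθ/√(L²−r²sin²θ) = +18.603 rad/s.
V_P = V_A + ω_rod × AP, with AP = 0.0205 m along the rod.
Components: V_Px = −rω sinθ − a·ω_rod·sinφ = -3.449 m/s;  V_Py = rω cosθ + a·ω_rod·cosφ = -0.41624 m/s.
|V_P| = √(V_Px² + V_Py²) = 3.474 m/s.

3.47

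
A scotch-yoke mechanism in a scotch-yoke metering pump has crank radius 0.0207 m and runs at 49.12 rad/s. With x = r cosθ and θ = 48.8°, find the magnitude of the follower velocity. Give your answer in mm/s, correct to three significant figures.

ω = 49.12 rad/s
x = r cosθ ⇒ ẋ = −rω sinθ.
|v| = rω|sinθ| = 0.0207·49.12·|sin 48.8°| = 0.76504 m/s = 765.04 mm/s.

765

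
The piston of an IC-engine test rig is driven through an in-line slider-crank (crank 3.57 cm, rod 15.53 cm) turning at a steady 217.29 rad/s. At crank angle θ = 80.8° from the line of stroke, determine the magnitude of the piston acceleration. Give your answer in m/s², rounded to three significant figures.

ω = 217.3 rad/s
x(θ) = r cosθ + √(L² − r² sin²θ); with ω constant, a = ω²·d²x/dθ².
d²x/dθ² = −r cosθ − r²(cos2θ)/√u − r⁴ sin²2θ/(4u^{3/2}),  u = L² − r² sin²θ = 0.0228762 m².
Substituting r = 0.0357 m, L = 0.1553 m, θ = 80.8°: d²x/dθ² = +0.0022762 m.
a = ω²·d²x/dθ² = (217.3)²·(+0.0022762) = +107.47 m/s²;  |a| = 107.47 m/s².

107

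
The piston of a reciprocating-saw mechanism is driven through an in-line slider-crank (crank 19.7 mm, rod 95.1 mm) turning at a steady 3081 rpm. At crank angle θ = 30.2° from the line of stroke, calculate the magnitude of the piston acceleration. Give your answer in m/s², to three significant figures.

ω = 2π·3081/60 = 322.6 rad/s
x(θ) = r cosθ + √(L² − r² sin²θ); with ω constant, a = ω²·d²x/dθ².
d²x/dθ² = −r cosθ − r²(cos2θ)/√u − r⁴ sin²2θ/(4u^{3/2}),  u = L² − r² sin²θ = 0.00894581 m².
Substituting r = 0.0197 m, L = 0.0951 m, θ = 30.2°: d²x/dθ² = -0.019087 m.
a = ω²·d²x/dθ² = (322.6)²·(-0.019087) = -1986.9 m/s²;  |a| = 1986.9 m/s².

1990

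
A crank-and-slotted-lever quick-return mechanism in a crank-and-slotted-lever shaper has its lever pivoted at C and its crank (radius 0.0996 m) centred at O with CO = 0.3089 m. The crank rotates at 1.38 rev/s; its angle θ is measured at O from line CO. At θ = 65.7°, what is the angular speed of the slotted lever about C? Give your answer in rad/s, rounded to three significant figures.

1.50

ω = 8.671 rad/s (from 1.38 rev/s).
Crank pin A relative to C: A = (d + r cosθ, r sinθ); lever angle φ = atan2(r sinθ, d + r cosθ).
Differentiating tanφ: φ̇ = rω(d cosθ + r)/(d² + r² + 2dr cosθ).
d² + r² + 2dr cosθ = |CA|² = 0.130661 m²;  d cosθ + r = +0.22672 m.
|ω_lever| = |0.0996·8.671·+0.22672| / 0.130661 = 1.4985 rad/s.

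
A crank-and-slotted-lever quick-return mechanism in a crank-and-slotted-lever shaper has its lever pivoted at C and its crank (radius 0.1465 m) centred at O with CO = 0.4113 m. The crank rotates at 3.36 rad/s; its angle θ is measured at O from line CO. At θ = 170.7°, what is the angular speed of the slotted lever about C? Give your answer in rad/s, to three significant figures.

ω = 3.36 rad/s
Crank pin A relative to C: A = (d + r cosθ, r sinθ); lever angle φ = atan2(r sinθ, d + r cosθ).
Differentiating tanφ: φ̇ = rω(d cosθ + r)/(d² + r² + 2dr cosθ).
d² + r² + 2dr cosθ = |CA|² = 0.0717031 m²;  d cosθ + r = -0.25939 m.
|ω_lever| = |0.1465·3.36·-0.25939| / 0.0717031 = 1.7807 rad/s.

1.78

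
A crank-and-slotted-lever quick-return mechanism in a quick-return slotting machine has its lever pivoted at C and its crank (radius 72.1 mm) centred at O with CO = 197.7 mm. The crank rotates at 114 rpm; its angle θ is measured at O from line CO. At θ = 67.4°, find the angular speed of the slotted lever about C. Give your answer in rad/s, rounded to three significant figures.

ω = 11.94 rad/s (from 114 rpm).
Crank pin A relative to C: A = (d + r cosθ, r sinθ); lever angle φ = atan2(r sinθ, d + r cosθ).
Differentiating tanφ: φ̇ = rω(d cosθ + r)/(d² + r² + 2dr cosθ).
d² + r² + 2dr cosθ = |CA|² = 0.0552393 m²;  d cosθ + r = +0.14808 m.
|ω_lever| = |0.0721·11.94·+0.14808| / 0.0552393 = 2.3073 rad/s.

2.31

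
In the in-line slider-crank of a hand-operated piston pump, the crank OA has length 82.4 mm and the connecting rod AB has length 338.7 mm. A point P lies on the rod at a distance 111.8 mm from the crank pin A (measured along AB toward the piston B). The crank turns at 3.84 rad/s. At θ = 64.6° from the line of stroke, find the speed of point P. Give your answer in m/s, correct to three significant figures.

0.310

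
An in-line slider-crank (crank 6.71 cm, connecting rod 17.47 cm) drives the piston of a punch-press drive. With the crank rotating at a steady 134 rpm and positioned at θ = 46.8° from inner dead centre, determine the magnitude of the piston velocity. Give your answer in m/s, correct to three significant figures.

0.874

ω = 2π·134/60 = 14.03 rad/s
For an in-line slider-crank, x = r cosθ + √(L² − r² sin²θ), so v = −rω sinθ·[1 + r cosθ/√(L² − r² sin²θ)].
With r = 0.0671 m, L = 0.1747 m, θ = 46.8°: √(L² − r² sin²θ) = 0.16771 m.
v = −0.0671·14.03·0.72897·[1 + 0.0671·0.68455/0.16771] = -0.87437 m/s.
|v| = 0.87437 m/s.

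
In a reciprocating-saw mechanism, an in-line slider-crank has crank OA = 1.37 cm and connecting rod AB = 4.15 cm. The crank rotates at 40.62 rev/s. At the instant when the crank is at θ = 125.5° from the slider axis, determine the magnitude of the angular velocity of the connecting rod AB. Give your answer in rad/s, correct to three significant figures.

50.8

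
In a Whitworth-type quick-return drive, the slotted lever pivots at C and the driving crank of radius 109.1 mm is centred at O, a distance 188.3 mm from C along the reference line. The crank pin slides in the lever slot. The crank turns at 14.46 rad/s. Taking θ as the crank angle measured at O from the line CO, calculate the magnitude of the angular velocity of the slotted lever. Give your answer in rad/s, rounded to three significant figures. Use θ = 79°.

ω = 14.46 rad/s
Crank pin A relative to C: A = (d + r cosθ, r sinθ); lever angle φ = atan2(r sinθ, d + r cosθ).
Differentiating tanφ: φ̇ = rω(d cosθ + r)/(d² + r² + 2dr cosθ).
d² + r² + 2dr cosθ = |CA|² = 0.0551995 m²;  d cosθ + r = +0.14503 m.
|ω_lever| = |0.1091·14.46·+0.14503| / 0.0551995 = 4.1449 rad/s.

4.14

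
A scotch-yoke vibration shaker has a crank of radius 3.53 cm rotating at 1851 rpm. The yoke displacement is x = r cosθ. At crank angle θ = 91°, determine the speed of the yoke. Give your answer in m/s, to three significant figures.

6.84

ω = 193.8 rad/s (from 1851 rpm).
x = r cosθ ⇒ ẋ = −rω sinθ.
|v| = rω|sinθ| = 0.0353·193.8·|sin 91°| = 6.8414 m/s.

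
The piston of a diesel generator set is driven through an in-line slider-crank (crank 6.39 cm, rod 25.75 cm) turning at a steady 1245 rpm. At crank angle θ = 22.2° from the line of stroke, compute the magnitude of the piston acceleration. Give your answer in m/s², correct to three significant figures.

1200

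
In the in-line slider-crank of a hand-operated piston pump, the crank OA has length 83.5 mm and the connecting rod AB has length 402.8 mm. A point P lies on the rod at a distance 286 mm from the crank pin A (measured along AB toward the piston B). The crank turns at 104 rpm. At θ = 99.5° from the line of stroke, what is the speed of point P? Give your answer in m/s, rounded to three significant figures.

0.876

ω = 10.89 rad/s.  Crank-pin speed |V_A| = rω = 0.90939 m/s, perpendicular to OA.
Rod angle: sinφ = −(r/L) sinθ ⇒ φ = -11.798°; ω_rod = −rω cosθ/√(L²−r²sin²θ) = +0.38066 rad/s.
V_P = V_A + ω_rod × AP, with AP = 0.286 m along the rod.
Components: V_Px = −rω sinθ − a·ω_rod·sinφ = -0.87466 m/s;  V_Py = rω cosθ + a·ω_rod·cosφ = -0.043522 m/s.
|V_P| = √(V_Px² + V_Py²) = 0.87574 m/s.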